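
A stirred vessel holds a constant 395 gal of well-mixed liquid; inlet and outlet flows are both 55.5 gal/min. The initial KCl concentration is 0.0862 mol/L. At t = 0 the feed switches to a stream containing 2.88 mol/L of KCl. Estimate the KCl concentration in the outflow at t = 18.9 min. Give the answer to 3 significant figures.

Species balance on the tank: V dC/dt = Q(C_in − C).
Rewrite as dC/dt + C/τ = C_in/τ, τ = V/Q = 7.1171 min.
C approaches C_in exponentially: C(t) = C_in + (C₀ − C_in) e^(−t/τ).
C(18.9) = 2.88 + (0.0862 − 2.88)·e^(−18.9/7.1171) = 2.88 + (-2.7938)·0.070259 = 2.6837 mol/L.

2.68 mol/L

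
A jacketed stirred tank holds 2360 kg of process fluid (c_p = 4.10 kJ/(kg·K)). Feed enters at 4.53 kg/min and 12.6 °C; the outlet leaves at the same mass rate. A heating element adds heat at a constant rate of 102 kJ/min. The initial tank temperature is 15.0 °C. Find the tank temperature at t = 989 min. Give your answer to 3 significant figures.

17.6 °C

Heat balance on the well-mixed liquid: M c_p dT/dt = ṁ c_p (T_in − T) + 102.
τ = M/ṁ = 520.97 min; T_ss = T_in + Q̇/(ṁ c_p) = 12.6 + 102/(4.53·4.10) = 18.092 °C.
Solution: T(t) = T_ss + (T₀ − T_ss) e^(−t/τ).
T(989) = 18.092 + (-3.0918)·e^(−989/520.97) = 18.092 + (-3.0918)·0.14981 = 17.629 °C.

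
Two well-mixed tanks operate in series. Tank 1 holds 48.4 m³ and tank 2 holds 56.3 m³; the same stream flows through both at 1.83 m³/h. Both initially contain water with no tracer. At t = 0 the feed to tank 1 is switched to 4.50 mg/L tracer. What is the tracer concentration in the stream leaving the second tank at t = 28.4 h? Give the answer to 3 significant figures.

1.18 mg/L

Species balance on tank i: dCᵢ/dt = (Cᵢ₋₁ − Cᵢ)/τᵢ with τᵢ = Vᵢ/Q.
τ₁ = 48.4/1.83 = 26.448 h; τ₂ = 56.3/1.83 = 30.765 h.
Solving the cascade with C₁(0)=C₂(0)=0 gives C₂(t) = C_in[1 − (τ₁ e^(−t/τ₁) − τ₂ e^(−t/τ₂))/(τ₁ − τ₂)].
At t = 28.4: e^(−t/τ₁) = 0.34171, e^(−t/τ₂) = 0.39728.
C₂ = 4.50·[1 − (26.448·0.34171 − 30.765·0.39728)/(-4.3169)] = 4.50·0.26228 = 1.1803 mg/L.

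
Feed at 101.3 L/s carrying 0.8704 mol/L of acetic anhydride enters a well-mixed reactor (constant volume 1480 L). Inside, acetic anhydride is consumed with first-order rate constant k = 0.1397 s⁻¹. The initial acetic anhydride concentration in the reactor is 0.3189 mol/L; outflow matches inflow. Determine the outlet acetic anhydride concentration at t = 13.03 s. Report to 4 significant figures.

Accumulation = in − out − consumed: V dC/dt = Q C_in − Q C − k V C.
dC/dt = (Q/V) C_in − (Q/V + k) C; effective rate a = Q/V + k = 0.0684459 + 0.1397 = 0.208146 s⁻¹.
C_ss = Q C_in/(Q + kV) = 0.286219 mol/L; C(t) = C_ss + (C₀ − C_ss) e^(−a t).
C(13.03) = 0.286219 + (0.0326809)·e^(−0.208146·13.03) = 0.286219 + (0.0326809)·0.0663945 = 0.288389 mol/L.

0.2884 mol/L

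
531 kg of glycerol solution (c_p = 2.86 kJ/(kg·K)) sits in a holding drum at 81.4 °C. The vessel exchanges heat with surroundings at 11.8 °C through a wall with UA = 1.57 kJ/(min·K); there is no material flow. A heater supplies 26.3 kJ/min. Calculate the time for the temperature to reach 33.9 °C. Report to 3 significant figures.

2220 min

M c_p dT/dt = −UA(T − T_amb) + Q̇.
τ = M c_p/UA = 967.30 min; T_ss = T_amb + Q̇/UA = 11.8 + 26.3/1.57 = 28.552 °C.
T(t) = T_ss + (T₀ − T_ss)e^(−t/τ); set T = 33.9:
t = −τ ln[(T − T_ss)/(T₀ − T_ss)] = −967.30 · ln(0.10120) = 2215.7 min.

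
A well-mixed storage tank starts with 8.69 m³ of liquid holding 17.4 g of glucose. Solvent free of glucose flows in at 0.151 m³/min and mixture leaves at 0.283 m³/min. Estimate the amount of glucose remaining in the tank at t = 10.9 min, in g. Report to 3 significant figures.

11.8 g

Let m(t) be the amount of glucose. Volume: V(t) = V₀ + (Q_in − Q_out) t = 8.69 − 0.13200 t; V(10.9) = 7.2512 m³.
Solute balance: dm/dt = 0 − Q_out C = −Q_out m/V(t).
Separate: dm/m = −Q_out dt/V(t) ⇒ ln(m/m₀) = −(Q_out/(Q_in−Q_out)) ln(V/V₀).
m = m₀ (V₀/V)^(Q_out/(Q_in−Q_out)) = 17.4 × (8.69/7.2512)^(-2.1439) = 11.804 g.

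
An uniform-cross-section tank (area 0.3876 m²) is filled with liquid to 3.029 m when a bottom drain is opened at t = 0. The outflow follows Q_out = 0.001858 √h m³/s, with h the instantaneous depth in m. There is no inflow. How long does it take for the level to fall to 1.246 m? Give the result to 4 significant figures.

A dh/dt = −Q_out = −0.001858 √h.
This is separable: 2 d(√h)/dt = −0.001858/A, so √h = √h₀ − (0.001858/(2A)) t.
t = 2A(√h₀ − √h)/0.001858 = 2·0.3876·(√3.029 − √1.246)/0.001858
  = 0.775200 × (1.74040 − 1.11624) / 0.001858 = 260.413 s.

260.4 s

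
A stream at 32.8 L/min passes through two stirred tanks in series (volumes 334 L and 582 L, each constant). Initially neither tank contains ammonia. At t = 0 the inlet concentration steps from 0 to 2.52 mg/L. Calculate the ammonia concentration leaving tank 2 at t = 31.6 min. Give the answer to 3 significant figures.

1.68 mg/L

Each tank obeys Vᵢ dCᵢ/dt = Q(Cᵢ₋₁ − Cᵢ), so τᵢ = Vᵢ/Q.
τ₁ = 334/32.8 = 10.183 min; τ₂ = 582/32.8 = 17.744 min.
Tank 1: C₁ = C_in(1 − e^(−t/τ₁)). Tank 2 (τ₁ ≠ τ₂): C₂ = C_in[1 − (τ₁ e^(−t/τ₁) − τ₂ e^(−t/τ₂))/(τ₁ − τ₂)].
At t = 31.6: e^(−t/τ₁) = 0.044904, e^(−t/τ₂) = 0.16849.
C₂ = 2.52·[1 − (10.183·0.044904 − 17.744·0.16849)/(-7.5610)] = 2.52·0.66507 = 1.6760 mg/L.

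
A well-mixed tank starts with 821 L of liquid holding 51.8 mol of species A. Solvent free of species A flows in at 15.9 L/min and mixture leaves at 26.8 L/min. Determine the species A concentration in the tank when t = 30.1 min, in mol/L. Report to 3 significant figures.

0.0300 mol/L

Total volume: dV/dt = Q_in − Q_out = -10.900 L/min, so V(t) = 821 − 10.900 t and V(30.1) = 492.91 L.
Species balance (pure solvent in): dm/dt = −Q_out · m/V(t).
Separate: dm/m = −Q_out dt/V(t) ⇒ ln(m/m₀) = −(Q_out/(Q_in−Q_out)) ln(V/V₀).
m = m₀ (V₀/V)^(Q_out/(Q_in−Q_out)) = 51.8 × (821/492.91)^(-2.4587) = 14.775 mol.
C = m/V = 14.775/492.91 = 0.029976 mol/L.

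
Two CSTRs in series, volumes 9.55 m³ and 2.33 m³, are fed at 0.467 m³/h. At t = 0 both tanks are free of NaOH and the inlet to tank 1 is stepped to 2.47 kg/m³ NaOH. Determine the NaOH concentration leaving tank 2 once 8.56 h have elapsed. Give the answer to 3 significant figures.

Each tank obeys Vᵢ dCᵢ/dt = Q(Cᵢ₋₁ − Cᵢ), so τᵢ = Vᵢ/Q.
τ₁ = 9.55/0.467 = 20.450 h; τ₂ = 2.33/0.467 = 4.9893 h.
Solving the cascade with C₁(0)=C₂(0)=0 gives C₂(t) = C_in[1 − (τ₁ e^(−t/τ₁) − τ₂ e^(−t/τ₂))/(τ₁ − τ₂)].
At t = 8.56: e^(−t/τ₁) = 0.65797, e^(−t/τ₂) = 0.17984.
C₂ = 2.47·[1 − (20.450·0.65797 − 4.9893·0.17984)/(15.460)] = 2.47·0.18772 = 0.46368 kg/m³.

0.464 kg/m³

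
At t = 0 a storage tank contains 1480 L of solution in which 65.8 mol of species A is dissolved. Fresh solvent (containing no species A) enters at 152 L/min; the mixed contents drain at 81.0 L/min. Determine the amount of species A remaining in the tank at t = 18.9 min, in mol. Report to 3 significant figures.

Let m(t) be the amount of species A. Volume: V(t) = V₀ + (Q_in − Q_out) t = 1480 + 71.000 t; V(18.9) = 2821.9 L.
No species A enters, so dm/dt = −Q_out · (m/V).
dm/m = −Q_out dt/(V₀ + 71.000 t); integrating gives ln(m/m₀) = −(Q_out/(Q_in−Q_out)) ln(V/V₀).
m = m₀ (V₀/V)^(Q_out/(Q_in−Q_out)) = 65.8 × (1480/2821.9)^(1.1408) = 31.512 mol.

31.5 mol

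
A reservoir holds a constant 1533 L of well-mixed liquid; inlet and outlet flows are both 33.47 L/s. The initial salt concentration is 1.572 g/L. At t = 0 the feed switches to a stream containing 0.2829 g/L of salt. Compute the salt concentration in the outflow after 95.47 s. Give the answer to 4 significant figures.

0.4432 g/L

Species balance on the tank: V dC/dt = Q(C_in − C).
Time constant τ = V/Q = 1533/33.47 = 45.8022 s.
Integrating: C(t) = C_in + (C₀ − C_in) e^(−t/τ).
C(95.47) = 0.2829 + (1.572 − 0.2829)·e^(−95.47/45.8022) = 0.2829 + (1.28910)·0.124382 = 0.443241 g/L.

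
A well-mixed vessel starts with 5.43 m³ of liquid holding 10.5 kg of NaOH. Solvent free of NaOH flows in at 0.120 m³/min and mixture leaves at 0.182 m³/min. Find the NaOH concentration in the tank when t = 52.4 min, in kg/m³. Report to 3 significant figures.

0.331 kg/m³

Total volume: dV/dt = Q_in − Q_out = -0.062000 m³/min, so V(t) = 5.43 − 0.062000 t and V(52.4) = 2.1812 m³.
Solute balance: dm/dt = 0 − Q_out C = −Q_out m/V(t).
dm/m = −Q_out dt/(V₀ − 0.062000 t); integrating gives ln(m/m₀) = −(Q_out/(Q_in−Q_out)) ln(V/V₀).
m = m₀ (V₀/V)^(Q_out/(Q_in−Q_out)) = 10.5 × (5.43/2.1812)^(-2.9355) = 0.72182 kg.
C = m/V = 0.72182/2.1812 = 0.33093 kg/m³.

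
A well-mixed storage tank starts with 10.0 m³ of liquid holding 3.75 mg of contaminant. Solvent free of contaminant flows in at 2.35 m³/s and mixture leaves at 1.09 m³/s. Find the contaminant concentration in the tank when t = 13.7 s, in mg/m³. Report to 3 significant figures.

Total volume: dV/dt = Q_in − Q_out = 1.2600 m³/s, so V(t) = 10.0 + 1.2600 t and V(13.7) = 27.262 m³.
No contaminant enters, so dm/dt = −Q_out · (m/V).
dm/m = −Q_out dt/(V₀ + 1.2600 t); integrating gives ln(m/m₀) = −(Q_out/(Q_in−Q_out)) ln(V/V₀).
m = m₀ (V₀/V)^(Q_out/(Q_in−Q_out)) = 3.75 × (10.0/27.262)^(0.86508) = 1.5749 mg.
C = m/V = 1.5749/27.262 = 0.057767 mg/m³.

0.0578 mg/m³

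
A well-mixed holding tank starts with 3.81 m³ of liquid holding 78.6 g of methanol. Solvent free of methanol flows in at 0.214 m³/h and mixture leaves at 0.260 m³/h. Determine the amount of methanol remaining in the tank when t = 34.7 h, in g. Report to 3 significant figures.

Total volume: dV/dt = Q_in − Q_out = -0.046000 m³/h, so V(t) = 3.81 − 0.046000 t and V(34.7) = 2.2138 m³.
Species balance (pure solvent in): dm/dt = −Q_out · m/V(t).
dm/m = −Q_out dt/(V₀ − 0.046000 t); integrating gives ln(m/m₀) = −(Q_out/(Q_in−Q_out)) ln(V/V₀).
m = m₀ (V₀/V)^(Q_out/(Q_in−Q_out)) = 78.6 × (3.81/2.2138)^(-5.6522) = 3.6536 g.

3.65 g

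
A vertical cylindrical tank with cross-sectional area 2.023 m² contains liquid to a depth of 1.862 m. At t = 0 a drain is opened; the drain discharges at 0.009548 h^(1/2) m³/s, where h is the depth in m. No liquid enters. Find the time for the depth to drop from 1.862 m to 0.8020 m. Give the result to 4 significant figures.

198.7 s

With no inflow, A dh/dt = −0.009548 √h.
∫ h^(−1/2) dh = −(0.009548/A) ∫ dt, giving 2√h = 2√h₀ − (0.009548/A) t.
t = 2A(√h₀ − √h)/0.009548 = 2·2.023·(√1.862 − √0.8020)/0.009548
  = 4.04600 × (1.36455 − 0.895545) / 0.009548 = 198.743 s.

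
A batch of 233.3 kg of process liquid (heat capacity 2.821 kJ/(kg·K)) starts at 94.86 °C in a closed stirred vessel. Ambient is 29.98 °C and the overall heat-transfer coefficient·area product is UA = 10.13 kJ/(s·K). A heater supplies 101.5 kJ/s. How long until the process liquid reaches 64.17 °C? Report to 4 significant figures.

M c_p dT/dt = −UA(T − T_amb) + Q̇.
τ = M c_p/UA = 64.9693 s; T_ss = T_amb + Q̇/UA = 29.98 + 101.5/10.13 = 39.9997 °C.
T(t) = T_ss + (T₀ − T_ss)e^(−t/τ); set T = 64.17:
t = −τ ln[(T − T_ss)/(T₀ − T_ss)] = −64.9693 · ln(0.440579) = 53.2532 s.

53.25 s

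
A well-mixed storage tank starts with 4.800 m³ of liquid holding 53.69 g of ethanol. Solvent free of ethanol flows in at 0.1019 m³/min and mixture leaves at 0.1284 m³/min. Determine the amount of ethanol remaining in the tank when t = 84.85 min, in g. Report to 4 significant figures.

Total volume: dV/dt = Q_in − Q_out = -0.0265000 m³/min, so V(t) = 4.800 − 0.0265000 t and V(84.85) = 2.55148 m³.
Species balance (pure solvent in): dm/dt = −Q_out · m/V(t).
Separate: dm/m = −Q_out dt/V(t) ⇒ ln(m/m₀) = −(Q_out/(Q_in−Q_out)) ln(V/V₀).
m = m₀ (V₀/V)^(Q_out/(Q_in−Q_out)) = 53.69 × (4.800/2.55148)^(-4.84528) = 2.51250 g.

2.512 g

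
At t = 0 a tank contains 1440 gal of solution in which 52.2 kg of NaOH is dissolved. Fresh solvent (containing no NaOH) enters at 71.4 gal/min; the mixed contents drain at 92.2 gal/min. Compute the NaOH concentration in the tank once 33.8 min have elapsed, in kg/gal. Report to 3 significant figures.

Total volume: dV/dt = Q_in − Q_out = -20.800 gal/min, so V(t) = 1440 − 20.800 t and V(33.8) = 736.96 gal.
Species balance (pure solvent in): dm/dt = −Q_out · m/V(t).
Separate: dm/m = −Q_out dt/V(t) ⇒ ln(m/m₀) = −(Q_out/(Q_in−Q_out)) ln(V/V₀).
m = m₀ (V₀/V)^(Q_out/(Q_in−Q_out)) = 52.2 × (1440/736.96)^(-4.4327) = 2.6799 kg.
C = m/V = 2.6799/736.96 = 0.0036364 kg/gal.

0.00364 kg/gal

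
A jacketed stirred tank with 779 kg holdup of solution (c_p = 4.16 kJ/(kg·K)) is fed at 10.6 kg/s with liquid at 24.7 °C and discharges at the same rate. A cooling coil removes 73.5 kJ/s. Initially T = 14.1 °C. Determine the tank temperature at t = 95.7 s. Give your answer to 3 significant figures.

20.6 °C

M c_p dT/dt = ṁ c_p (T_in − T) − Q̇.
τ = M/ṁ = 73.491 s; T_ss = T_in − Q̇/(ṁ c_p) = 24.7 − 73.5/(10.6·4.16) = 23.033 °C.
T approaches T_ss exponentially: T(t) = T_ss + (T₀ − T_ss) e^(−t/τ).
T(95.7) = 23.033 + (-8.9332)·e^(−95.7/73.491) = 23.033 + (-8.9332)·0.27193 = 20.604 °C.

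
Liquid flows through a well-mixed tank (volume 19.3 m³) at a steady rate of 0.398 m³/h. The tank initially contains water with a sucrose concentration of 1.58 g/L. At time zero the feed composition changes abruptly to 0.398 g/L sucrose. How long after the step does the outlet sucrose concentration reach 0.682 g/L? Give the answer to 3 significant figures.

69.1 h

Species balance: V dC/dt = Q(C_in − C) ⇒ τ = V/Q = 48.492 h.
C(t) = C_in + (C₀ − C_in) e^(−t/τ). Set C = 0.682 and solve for t:
e^(−t/τ) = (C − C_in)/(C₀ − C_in) = (0.682 − 0.398)/(1.58 − 0.398) = 0.24027
t = −τ ln(…) = 48.492 × 1.4260 = 69.150 h.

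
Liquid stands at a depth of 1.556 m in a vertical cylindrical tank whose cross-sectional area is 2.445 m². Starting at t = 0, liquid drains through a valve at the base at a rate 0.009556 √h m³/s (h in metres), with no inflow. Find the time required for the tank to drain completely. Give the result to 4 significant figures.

638.3 s

Accumulation of liquid (constant cross-section A): A dh/dt = −0.009556 √h.
Separate and integrate: 2(√h − √h₀) = −(0.009556/A) t.
Tank is empty when √h = 0: t_empty = 2A√h₀/0.009556.
t_empty = 2·2.445·√1.556/0.009556 = 4.89000·1.24740/0.009556 = 638.319 s.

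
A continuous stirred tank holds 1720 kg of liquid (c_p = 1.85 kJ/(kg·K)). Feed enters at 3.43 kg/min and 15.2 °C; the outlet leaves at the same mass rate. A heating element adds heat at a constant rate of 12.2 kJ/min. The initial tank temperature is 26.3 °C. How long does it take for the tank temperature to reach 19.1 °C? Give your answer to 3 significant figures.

Unsteady energy balance on the tank contents: M c_p dT/dt = ṁ c_p (T_in − T) + 12.2.
τ = M/ṁ = 501.46 min; T_ss = T_in + Q̇/(ṁ c_p) = 17.123 °C.
T(t) = T_ss + (T₀ − T_ss) e^(−t/τ). Set T = 19.1:
e^(−t/τ) = (19.1 − 17.123)/(26.3 − 17.123) = 0.21546
t = −501.46 · ln(0.21546) = 769.72 min.

770 min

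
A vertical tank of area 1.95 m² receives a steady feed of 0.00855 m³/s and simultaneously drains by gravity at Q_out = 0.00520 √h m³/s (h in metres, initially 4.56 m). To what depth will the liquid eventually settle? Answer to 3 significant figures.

2.70 m

Level balance: A dh/dt = 0.00855 − 0.00520 √h. Setting dh/dt = 0:
Q_in = 0.00520 √h_ss ⇒ √h_ss = 0.00855/0.00520 = 1.6442.
h_ss = 1.6442² = 2.7035 m. (Since h₀ = 4.56 m > h_ss, the level will fall toward this value.)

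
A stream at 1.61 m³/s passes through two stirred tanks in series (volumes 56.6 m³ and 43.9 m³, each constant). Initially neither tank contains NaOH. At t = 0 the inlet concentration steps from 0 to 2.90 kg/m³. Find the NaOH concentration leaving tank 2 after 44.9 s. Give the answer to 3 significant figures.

Species balance on tank i: dCᵢ/dt = (Cᵢ₋₁ − Cᵢ)/τᵢ with τᵢ = Vᵢ/Q.
τ₁ = 56.6/1.61 = 35.155 s; τ₂ = 43.9/1.61 = 27.267 s.
Solving the cascade with C₁(0)=C₂(0)=0 gives C₂(t) = C_in[1 − (τ₁ e^(−t/τ₁) − τ₂ e^(−t/τ₂))/(τ₁ − τ₂)].
At t = 44.9: e^(−t/τ₁) = 0.27882, e^(−t/τ₂) = 0.19269.
C₂ = 2.90·[1 − (35.155·0.27882 − 27.267·0.19269)/(7.8882)] = 2.90·0.42346 = 1.2280 kg/m³.

1.23 kg/m³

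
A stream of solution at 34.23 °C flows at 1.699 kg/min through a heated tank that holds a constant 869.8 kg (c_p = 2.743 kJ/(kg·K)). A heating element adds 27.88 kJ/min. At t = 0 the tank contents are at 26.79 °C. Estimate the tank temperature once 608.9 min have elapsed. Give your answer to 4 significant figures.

36.13 °C

Heat balance on the well-mixed liquid: M c_p dT/dt = ṁ c_p (T_in − T) + 27.88.
Rearrange: dT/dt = (T_ss − T)/τ with τ = M/ṁ = 511.948 min and T_ss = T_in + Q̇/(ṁ c_p) = 40.2124 °C.
Integrating: T(t) = T_ss + (T₀ − T_ss) e^(−t/τ).
T(608.9) = 40.2124 + (-13.4224)·e^(−608.9/511.948) = 40.2124 + (-13.4224)·0.304411 = 36.1265 °C.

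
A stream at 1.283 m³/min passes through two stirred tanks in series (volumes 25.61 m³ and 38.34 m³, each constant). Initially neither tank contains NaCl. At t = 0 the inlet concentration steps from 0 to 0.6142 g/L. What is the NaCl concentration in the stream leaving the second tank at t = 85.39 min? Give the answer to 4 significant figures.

Each tank obeys Vᵢ dCᵢ/dt = Q(Cᵢ₋₁ − Cᵢ), so τᵢ = Vᵢ/Q.
τ₁ = 25.61/1.283 = 19.9610 min; τ₂ = 38.34/1.283 = 29.8831 min.
Tank 1: C₁ = C_in(1 − e^(−t/τ₁)). Tank 2 (τ₁ ≠ τ₂): C₂ = C_in[1 − (τ₁ e^(−t/τ₁) − τ₂ e^(−t/τ₂))/(τ₁ − τ₂)].
At t = 85.39: e^(−t/τ₁) = 0.0138727, e^(−t/τ₂) = 0.0574139.
C₂ = 0.6142·[1 − (19.9610·0.0138727 − 29.8831·0.0574139)/(-9.92206)] = 0.6142·0.854991 = 0.525135 g/L.

0.5251 g/L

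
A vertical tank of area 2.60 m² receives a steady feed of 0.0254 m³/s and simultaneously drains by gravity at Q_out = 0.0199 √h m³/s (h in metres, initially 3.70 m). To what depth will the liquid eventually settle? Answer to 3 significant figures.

1.63 m

A dh/dt = Q_in − 0.0199 √h. Steady state requires inflow = outflow:
Q_in = 0.0199 √h_ss ⇒ √h_ss = 0.0254/0.0199 = 1.2764.
h_ss = 1.2764² = 1.6292 m. (Since h₀ = 3.70 m > h_ss, the level will fall toward this value.)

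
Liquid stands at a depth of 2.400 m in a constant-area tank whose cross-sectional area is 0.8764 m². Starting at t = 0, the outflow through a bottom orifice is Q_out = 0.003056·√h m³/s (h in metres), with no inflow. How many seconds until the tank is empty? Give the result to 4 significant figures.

888.6 s

With no inflow, A dh/dt = −0.003056 √h.
This is separable: 2 d(√h)/dt = −0.003056/A, so √h = √h₀ − (0.003056/(2A)) t.
Tank is empty when √h = 0: t_empty = 2A√h₀/0.003056.
t_empty = 2·0.8764·√2.400/0.003056 = 1.75280·1.54919/0.003056 = 888.556 s.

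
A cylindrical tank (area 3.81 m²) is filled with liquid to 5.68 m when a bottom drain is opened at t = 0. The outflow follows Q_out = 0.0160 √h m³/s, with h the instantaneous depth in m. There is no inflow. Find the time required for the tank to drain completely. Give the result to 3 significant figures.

1140 s

A dh/dt = −Q_out = −0.0160 √h.
This is separable: 2 d(√h)/dt = −0.0160/A, so √h = √h₀ − (0.0160/(2A)) t.
Tank is empty when √h = 0: t_empty = 2A√h₀/0.0160.
t_empty = 2·3.81·√5.68/0.0160 = 7.6200·2.3833/0.0160 = 1135.0 s.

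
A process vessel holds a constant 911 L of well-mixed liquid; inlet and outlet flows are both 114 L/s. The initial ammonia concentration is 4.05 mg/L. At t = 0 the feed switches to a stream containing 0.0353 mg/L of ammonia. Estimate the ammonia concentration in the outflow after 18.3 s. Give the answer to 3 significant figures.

Unsteady species balance (constant V, well mixed): V dC/dt = Q(C_in − C).
Rewrite as dC/dt + C/τ = C_in/τ, τ = V/Q = 7.9912 s.
C approaches C_in exponentially: C(t) = C_in + (C₀ − C_in) e^(−t/τ).
C(18.3) = 0.0353 + (4.05 − 0.0353)·e^(−18.3/7.9912) = 0.0353 + (4.0147)·0.10127 = 0.44185 mg/L.

0.442 mg/L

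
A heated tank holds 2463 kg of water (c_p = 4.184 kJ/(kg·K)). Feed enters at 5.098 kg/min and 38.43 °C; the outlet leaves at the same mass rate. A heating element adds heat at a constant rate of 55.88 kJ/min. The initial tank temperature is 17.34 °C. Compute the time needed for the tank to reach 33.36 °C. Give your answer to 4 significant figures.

M c_p dT/dt = ṁ c_p (T_in − T) + Q̇.
τ = M/ṁ = 483.131 min; T_ss = T_in + Q̇/(ṁ c_p) = 41.0498 °C.
T(t) = T_ss + (T₀ − T_ss) e^(−t/τ). Set T = 33.36:
e^(−t/τ) = (33.36 − 41.0498)/(17.34 − 41.0498) = 0.324329
t = −483.131 · ln(0.324329) = 544.003 min.

544.0 min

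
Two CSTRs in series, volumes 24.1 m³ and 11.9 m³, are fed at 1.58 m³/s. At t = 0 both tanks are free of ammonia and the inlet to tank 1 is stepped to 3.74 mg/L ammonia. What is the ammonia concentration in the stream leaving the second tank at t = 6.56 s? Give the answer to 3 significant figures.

Species balance on tank i: dCᵢ/dt = (Cᵢ₋₁ − Cᵢ)/τᵢ with τᵢ = Vᵢ/Q.
τ₁ = 24.1/1.58 = 15.253 s; τ₂ = 11.9/1.58 = 7.5316 s.
Tank 1: C₁ = C_in(1 − e^(−t/τ₁)). Tank 2 (τ₁ ≠ τ₂): C₂ = C_in[1 − (τ₁ e^(−t/τ₁) − τ₂ e^(−t/τ₂))/(τ₁ − τ₂)].
At t = 6.56: e^(−t/τ₁) = 0.65046, e^(−t/τ₂) = 0.41854.
C₂ = 3.74·[1 − (15.253·0.65046 − 7.5316·0.41854)/(7.7215)] = 3.74·0.12332 = 0.46121 mg/L.

0.461 mg/L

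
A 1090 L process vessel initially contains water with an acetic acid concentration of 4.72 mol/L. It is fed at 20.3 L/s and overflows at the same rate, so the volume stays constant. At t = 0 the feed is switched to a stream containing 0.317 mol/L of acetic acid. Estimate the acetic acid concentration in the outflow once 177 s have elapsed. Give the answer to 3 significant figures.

Mass balance on the solute (V constant): V dC/dt = Q(C_in − C).
Time constant τ = V/Q = 1090/20.3 = 53.695 s.
Solution: C(t) = C_in + (C₀ − C_in) e^(−t/τ).
C(177) = 0.317 + (4.72 − 0.317)·e^(−177/53.695) = 0.317 + (4.4030)·0.037015 = 0.47998 mol/L.

0.480 mol/L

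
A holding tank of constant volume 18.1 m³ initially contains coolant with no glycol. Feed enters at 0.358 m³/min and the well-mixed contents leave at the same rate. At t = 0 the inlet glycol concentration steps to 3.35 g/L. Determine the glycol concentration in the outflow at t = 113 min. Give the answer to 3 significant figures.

2.99 g/L

Transient balance on the dissolved component: V dC/dt = Q(C_in − C).
Time constant τ = V/Q = 18.1/0.358 = 50.559 min.
Integrating: C(t) = C_in + (C₀ − C_in) e^(−t/τ).
C(113) = 3.35 + (0 − 3.35)·e^(−113/50.559) = 3.35 + (-3.3500)·0.10699 = 2.9916 g/L.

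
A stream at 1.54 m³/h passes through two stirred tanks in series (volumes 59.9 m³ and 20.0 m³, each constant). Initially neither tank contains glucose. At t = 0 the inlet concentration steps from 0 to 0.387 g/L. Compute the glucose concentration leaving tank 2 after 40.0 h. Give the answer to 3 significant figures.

Time constants: τᵢ = Vᵢ/Q for each well-mixed tank.
τ₁ = 59.9/1.54 = 38.896 h; τ₂ = 20.0/1.54 = 12.987 h.
Solving the cascade with C₁(0)=C₂(0)=0 gives C₂(t) = C_in[1 − (τ₁ e^(−t/τ₁) − τ₂ e^(−t/τ₂))/(τ₁ − τ₂)].
At t = 40.0: e^(−t/τ₁) = 0.35759, e^(−t/τ₂) = 0.045959.
C₂ = 0.387·[1 − (38.896·0.35759 − 12.987·0.045959)/(25.909)] = 0.387·0.48621 = 0.18816 g/L.

0.188 g/L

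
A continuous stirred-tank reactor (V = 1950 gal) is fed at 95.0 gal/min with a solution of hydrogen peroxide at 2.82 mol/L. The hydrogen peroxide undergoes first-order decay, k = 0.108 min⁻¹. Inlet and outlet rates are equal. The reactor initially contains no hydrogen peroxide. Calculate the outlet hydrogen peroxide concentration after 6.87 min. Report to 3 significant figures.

Accumulation = in − out − consumed: V dC/dt = Q C_in − Q C − k V C.
This is linear with rate a = Q/V + k = 0.15672 min⁻¹.
C_ss = Q C_in/(Q + kV) = 0.87664 mol/L; C(t) = C_ss + (C₀ − C_ss) e^(−a t).
C(6.87) = 0.87664 + (-0.87664)·e^(−0.15672·6.87) = 0.87664 + (-0.87664)·0.34073 = 0.57794 mol/L.

0.578 mol/L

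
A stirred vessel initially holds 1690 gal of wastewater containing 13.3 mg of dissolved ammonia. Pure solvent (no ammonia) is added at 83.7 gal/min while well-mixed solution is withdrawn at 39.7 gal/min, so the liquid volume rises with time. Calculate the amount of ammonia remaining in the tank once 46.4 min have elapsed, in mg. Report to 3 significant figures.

6.51 mg

Total volume: dV/dt = Q_in − Q_out = 44.000 gal/min, so V(t) = 1690 + 44.000 t and V(46.4) = 3731.6 gal.
Species balance (pure solvent in): dm/dt = −Q_out · m/V(t).
Separate: dm/m = −Q_out dt/V(t) ⇒ ln(m/m₀) = −(Q_out/(Q_in−Q_out)) ln(V/V₀).
m = m₀ (V₀/V)^(Q_out/(Q_in−Q_out)) = 13.3 × (1690/3731.6)^(0.90227) = 6.5082 mg.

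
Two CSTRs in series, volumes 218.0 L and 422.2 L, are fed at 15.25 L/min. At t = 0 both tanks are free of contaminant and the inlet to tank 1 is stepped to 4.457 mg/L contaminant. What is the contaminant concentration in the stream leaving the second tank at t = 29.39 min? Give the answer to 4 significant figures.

1.878 mg/L

Time constants: τᵢ = Vᵢ/Q for each well-mixed tank.
τ₁ = 218.0/15.25 = 14.2951 min; τ₂ = 422.2/15.25 = 27.6852 min.
Tank 1: C₁ = C_in(1 − e^(−t/τ₁)). Tank 2 (τ₁ ≠ τ₂): C₂ = C_in[1 − (τ₁ e^(−t/τ₁) − τ₂ e^(−t/τ₂))/(τ₁ − τ₂)].
At t = 29.39: e^(−t/τ₁) = 0.127971, e^(−t/τ₂) = 0.345910.
C₂ = 4.457·[1 − (14.2951·0.127971 − 27.6852·0.345910)/(-13.3902)] = 4.457·0.421422 = 1.87828 mg/L.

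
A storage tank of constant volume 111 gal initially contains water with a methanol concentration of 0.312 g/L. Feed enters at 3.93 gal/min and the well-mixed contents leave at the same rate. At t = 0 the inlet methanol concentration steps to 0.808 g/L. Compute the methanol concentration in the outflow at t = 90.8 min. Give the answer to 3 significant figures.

0.788 g/L

Species balance on the tank: V dC/dt = Q(C_in − C).
So dC/dt = (C_in − C)/τ with τ = V/Q = 111/3.93 = 28.244 min.
This is linear first-order; C(t) = C_in + (C₀ − C_in) e^(−t/τ).
C(90.8) = 0.808 + (0.312 − 0.808)·e^(−90.8/28.244) = 0.808 + (-0.49600)·0.040163 = 0.78808 g/L.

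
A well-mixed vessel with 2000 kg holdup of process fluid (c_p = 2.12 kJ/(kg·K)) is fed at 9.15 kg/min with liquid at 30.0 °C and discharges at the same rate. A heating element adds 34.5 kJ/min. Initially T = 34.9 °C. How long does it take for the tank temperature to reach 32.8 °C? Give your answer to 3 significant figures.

First-law balance (no shaft work): M c_p dT/dt = ṁ c_p (T_in − T) + 34.5.
τ = M/ṁ = 218.58 min; T_ss = T_in + Q̇/(ṁ c_p) = 31.779 °C.
T(t) = T_ss + (T₀ − T_ss) e^(−t/τ). Set T = 32.8:
e^(−t/τ) = (32.8 − 31.779)/(34.9 − 31.779) = 0.32724
t = −218.58 · ln(0.32724) = 244.17 min.

244 min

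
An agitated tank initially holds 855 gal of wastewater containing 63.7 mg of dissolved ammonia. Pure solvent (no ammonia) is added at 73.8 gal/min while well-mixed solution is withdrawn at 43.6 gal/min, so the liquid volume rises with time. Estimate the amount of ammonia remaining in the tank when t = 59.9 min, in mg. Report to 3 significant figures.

12.3 mg

Total volume: dV/dt = Q_in − Q_out = 30.200 gal/min, so V(t) = 855 + 30.200 t and V(59.9) = 2664.0 gal.
Species balance (pure solvent in): dm/dt = −Q_out · m/V(t).
dm/m = −Q_out dt/(V₀ + 30.200 t); integrating gives ln(m/m₀) = −(Q_out/(Q_in−Q_out)) ln(V/V₀).
m = m₀ (V₀/V)^(Q_out/(Q_in−Q_out)) = 63.7 × (855/2664.0)^(1.4437) = 12.347 mg.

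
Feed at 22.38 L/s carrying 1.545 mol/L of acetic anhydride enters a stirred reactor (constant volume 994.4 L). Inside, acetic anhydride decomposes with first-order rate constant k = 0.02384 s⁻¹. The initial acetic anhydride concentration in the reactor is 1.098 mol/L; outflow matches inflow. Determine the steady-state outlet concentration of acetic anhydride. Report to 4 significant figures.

Accumulation = in − out − consumed: V dC/dt = Q C_in − Q C − k V C.
Steady state (dC/dt = 0): C_ss = Q C_in/(Q + kV) = C_in/(1 + kV/Q).
C_ss = 22.38·1.545/(22.38 + 0.02384·994.4) = 34.5771/46.0865 = 0.750265 mol/L.

0.7503 mol/L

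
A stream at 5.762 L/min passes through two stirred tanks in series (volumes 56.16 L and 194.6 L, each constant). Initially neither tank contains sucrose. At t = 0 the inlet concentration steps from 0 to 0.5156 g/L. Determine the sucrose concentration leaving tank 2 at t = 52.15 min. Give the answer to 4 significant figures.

0.3619 g/L

Each tank obeys Vᵢ dCᵢ/dt = Q(Cᵢ₋₁ − Cᵢ), so τᵢ = Vᵢ/Q.
τ₁ = 56.16/5.762 = 9.74662 min; τ₂ = 194.6/5.762 = 33.7730 min.
Tank 1: C₁ = C_in(1 − e^(−t/τ₁)). Tank 2 (τ₁ ≠ τ₂): C₂ = C_in[1 − (τ₁ e^(−t/τ₁) − τ₂ e^(−t/τ₂))/(τ₁ − τ₂)].
At t = 52.15: e^(−t/τ₁) = 0.00474542, e^(−t/τ₂) = 0.213497.
C₂ = 0.5156·[1 − (9.74662·0.00474542 − 33.7730·0.213497)/(-24.0264)] = 0.5156·0.701820 = 0.361859 g/L.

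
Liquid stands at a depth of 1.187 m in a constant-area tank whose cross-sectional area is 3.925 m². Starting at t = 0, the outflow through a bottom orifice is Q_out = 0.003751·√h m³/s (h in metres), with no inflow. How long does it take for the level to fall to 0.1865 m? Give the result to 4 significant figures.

With no inflow, A dh/dt = −0.003751 √h.
Separate and integrate: 2(√h − √h₀) = −(0.003751/A) t.
t = 2A(√h₀ − √h)/0.003751 = 2·3.925·(√1.187 − √0.1865)/0.003751
  = 7.85000 × (1.08950 − 0.431856) / 0.003751 = 1376.29 s.

1376 s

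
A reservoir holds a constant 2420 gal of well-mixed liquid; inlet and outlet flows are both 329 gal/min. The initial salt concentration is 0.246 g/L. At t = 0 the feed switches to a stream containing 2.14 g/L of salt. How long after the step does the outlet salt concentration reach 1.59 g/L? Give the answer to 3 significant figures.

9.10 min

Species balance: V dC/dt = Q(C_in − C) ⇒ τ = V/Q = 7.3556 min.
C(t) = C_in + (C₀ − C_in) e^(−t/τ). Set C = 1.59 and solve for t:
e^(−t/τ) = (C − C_in)/(C₀ − C_in) = (1.59 − 2.14)/(0.246 − 2.14) = 0.29039
t = −τ ln(…) = 7.3556 × 1.2365 = 9.0954 min.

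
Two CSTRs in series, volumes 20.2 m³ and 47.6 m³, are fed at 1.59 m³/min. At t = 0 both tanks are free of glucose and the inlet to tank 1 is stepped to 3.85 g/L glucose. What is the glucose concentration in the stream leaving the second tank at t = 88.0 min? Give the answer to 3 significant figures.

3.50 g/L

Species balance on tank i: dCᵢ/dt = (Cᵢ₋₁ − Cᵢ)/τᵢ with τᵢ = Vᵢ/Q.
τ₁ = 20.2/1.59 = 12.704 min; τ₂ = 47.6/1.59 = 29.937 min.
Tank 1: C₁ = C_in(1 − e^(−t/τ₁)). Tank 2 (τ₁ ≠ τ₂): C₂ = C_in[1 − (τ₁ e^(−t/τ₁) − τ₂ e^(−t/τ₂))/(τ₁ − τ₂)].
At t = 88.0: e^(−t/τ₁) = 0.00098120, e^(−t/τ₂) = 0.052892.
C₂ = 3.85·[1 − (12.704·0.00098120 − 29.937·0.052892)/(-17.233)] = 3.85·0.90884 = 3.4990 g/L.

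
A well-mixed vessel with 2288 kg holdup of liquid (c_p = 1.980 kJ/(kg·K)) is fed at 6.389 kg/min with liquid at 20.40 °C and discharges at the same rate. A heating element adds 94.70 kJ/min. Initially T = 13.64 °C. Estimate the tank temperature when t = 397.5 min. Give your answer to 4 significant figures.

Unsteady energy balance on the tank contents: M c_p dT/dt = ṁ c_p (T_in − T) + 94.70.
τ = M/ṁ = 358.116 min; T_ss = T_in + Q̇/(ṁ c_p) = 20.40 + 94.70/(6.389·1.980) = 27.8860 °C.
Solution: T(t) = T_ss + (T₀ − T_ss) e^(−t/τ).
T(397.5) = 27.8860 + (-14.2460)·e^(−397.5/358.116) = 27.8860 + (-14.2460)·0.329567 = 23.1910 °C.

23.19 °C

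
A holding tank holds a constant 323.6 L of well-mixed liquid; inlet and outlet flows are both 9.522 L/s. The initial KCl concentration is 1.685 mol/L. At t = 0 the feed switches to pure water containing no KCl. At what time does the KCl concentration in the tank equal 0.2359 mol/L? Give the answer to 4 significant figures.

66.82 s

Species balance: V dC/dt = Q(C_in − C) ⇒ τ = V/Q = 33.9845 s.
C(t) = C_in + (C₀ − C_in) e^(−t/τ). Set C = 0.2359 and solve for t:
e^(−t/τ) = (C − C_in)/(C₀ − C_in) = (0.2359 − 0)/(1.685 − 0) = 0.140000
t = −τ ln(…) = 33.9845 × 1.96611 = 66.8173 s.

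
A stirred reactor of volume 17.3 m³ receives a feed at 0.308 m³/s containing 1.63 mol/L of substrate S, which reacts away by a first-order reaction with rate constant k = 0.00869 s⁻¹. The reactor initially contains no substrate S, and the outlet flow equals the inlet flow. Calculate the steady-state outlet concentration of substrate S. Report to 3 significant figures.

V dC/dt = Q(C_in − C) − k V C.
At steady state: 0 = Q C_in − (Q + kV) C_ss, so C_ss = Q C_in/(Q + kV).
C_ss = 0.308·1.63/(0.308 + 0.00869·17.3) = 0.50204/0.45834 = 1.0954 mol/L.

1.10 mol/L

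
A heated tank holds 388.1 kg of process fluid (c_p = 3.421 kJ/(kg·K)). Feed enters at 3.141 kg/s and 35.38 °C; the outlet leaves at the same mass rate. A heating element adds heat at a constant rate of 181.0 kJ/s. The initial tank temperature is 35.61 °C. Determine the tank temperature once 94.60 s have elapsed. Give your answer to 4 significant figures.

44.50 °C

M c_p dT/dt = ṁ c_p (T_in − T) + Q̇.
Rearrange: dT/dt = (T_ss − T)/τ with τ = M/ṁ = 123.559 s and T_ss = T_in + Q̇/(ṁ c_p) = 52.2245 °C.
T approaches T_ss exponentially: T(t) = T_ss + (T₀ − T_ss) e^(−t/τ).
T(94.60) = 52.2245 + (-16.6145)·e^(−94.60/123.559) = 52.2245 + (-16.6145)·0.465044 = 44.4980 °C.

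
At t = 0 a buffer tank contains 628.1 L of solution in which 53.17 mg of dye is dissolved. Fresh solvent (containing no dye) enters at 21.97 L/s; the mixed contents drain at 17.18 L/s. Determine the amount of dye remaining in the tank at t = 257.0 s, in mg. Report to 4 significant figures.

1.085 mg

Let m(t) be the amount of dye. Volume: V(t) = V₀ + (Q_in − Q_out) t = 628.1 + 4.79000 t; V(257.0) = 1859.13 L.
Solute balance: dm/dt = 0 − Q_out C = −Q_out m/V(t).
dm/m = −Q_out dt/(V₀ + 4.79000 t); integrating gives ln(m/m₀) = −(Q_out/(Q_in−Q_out)) ln(V/V₀).
m = m₀ (V₀/V)^(Q_out/(Q_in−Q_out)) = 53.17 × (628.1/1859.13)^(3.58664) = 1.08481 mg.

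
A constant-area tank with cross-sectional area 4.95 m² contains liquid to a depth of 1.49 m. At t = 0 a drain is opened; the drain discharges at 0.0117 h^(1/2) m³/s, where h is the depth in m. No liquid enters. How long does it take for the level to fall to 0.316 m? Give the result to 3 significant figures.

557 s

With no inflow, A dh/dt = −0.0117 √h.
This is separable: 2 d(√h)/dt = −0.0117/A, so √h = √h₀ − (0.0117/(2A)) t.
t = 2A(√h₀ − √h)/0.0117 = 2·4.95·(√1.49 − √0.316)/0.0117
  = 9.9000 × (1.2207 − 0.56214) / 0.0117 = 557.21 s.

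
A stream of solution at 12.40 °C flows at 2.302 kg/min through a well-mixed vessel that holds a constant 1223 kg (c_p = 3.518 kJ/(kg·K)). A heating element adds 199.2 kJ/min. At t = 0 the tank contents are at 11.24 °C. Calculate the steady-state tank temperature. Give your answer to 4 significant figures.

M c_p dT/dt = ṁ c_p (T_in − T) + Q̇.
At steady state dT/dt = 0 ⇒ T_ss = T_in + Q̇/(ṁ c_p) = 12.40 + 199.2/(2.302·3.518) = 36.9973 °C.

37.00 °C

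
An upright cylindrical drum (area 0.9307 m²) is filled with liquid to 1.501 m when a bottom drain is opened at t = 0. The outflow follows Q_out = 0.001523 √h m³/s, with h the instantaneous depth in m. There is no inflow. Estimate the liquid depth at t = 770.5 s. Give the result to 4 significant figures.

0.3537 m

Mass balance (ρ constant): A dh/dt = −0.001523 √h.
Separate and integrate: 2(√h − √h₀) = −(0.001523/A) t.
√h = √1.501 − 0.001523·770.5/(2·0.9307) = 1.22515 − 0.630424 = 0.594729.
h = 0.594729² = 0.353702 m.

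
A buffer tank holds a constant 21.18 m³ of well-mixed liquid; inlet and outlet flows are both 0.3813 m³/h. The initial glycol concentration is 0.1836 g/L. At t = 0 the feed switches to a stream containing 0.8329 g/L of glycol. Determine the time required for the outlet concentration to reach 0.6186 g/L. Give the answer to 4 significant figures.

Species balance: V dC/dt = Q(C_in − C) ⇒ τ = V/Q = 55.5468 h.
C(t) = C_in + (C₀ − C_in) e^(−t/τ). Set C = 0.6186 and solve for t:
e^(−t/τ) = (C − C_in)/(C₀ − C_in) = (0.6186 − 0.8329)/(0.1836 − 0.8329) = 0.330048
t = −τ ln(…) = 55.5468 × 1.10852 = 61.5746 h.

61.57 h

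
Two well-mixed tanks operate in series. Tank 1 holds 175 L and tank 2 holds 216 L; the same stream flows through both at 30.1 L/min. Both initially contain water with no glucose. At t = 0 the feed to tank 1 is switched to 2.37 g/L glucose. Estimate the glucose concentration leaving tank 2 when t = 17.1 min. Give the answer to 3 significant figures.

1.75 g/L

Time constants: τᵢ = Vᵢ/Q for each well-mixed tank.
τ₁ = 175/30.1 = 5.8140 min; τ₂ = 216/30.1 = 7.1761 min.
Solving the cascade with C₁(0)=C₂(0)=0 gives C₂(t) = C_in[1 − (τ₁ e^(−t/τ₁) − τ₂ e^(−t/τ₂))/(τ₁ − τ₂)].
At t = 17.1: e^(−t/τ₁) = 0.052802, e^(−t/τ₂) = 0.092281.
C₂ = 2.37·[1 − (5.8140·0.052802 − 7.1761·0.092281)/(-1.3621)] = 2.37·0.73921 = 1.7519 g/L.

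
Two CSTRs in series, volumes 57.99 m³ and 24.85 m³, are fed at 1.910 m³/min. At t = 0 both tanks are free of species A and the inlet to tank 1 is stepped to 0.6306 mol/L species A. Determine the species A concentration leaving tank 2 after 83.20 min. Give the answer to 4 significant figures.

Species balance on tank i: dCᵢ/dt = (Cᵢ₋₁ − Cᵢ)/τᵢ with τᵢ = Vᵢ/Q.
τ₁ = 57.99/1.910 = 30.3613 min; τ₂ = 24.85/1.910 = 13.0105 min.
Solving the cascade with C₁(0)=C₂(0)=0 gives C₂(t) = C_in[1 − (τ₁ e^(−t/τ₁) − τ₂ e^(−t/τ₂))/(τ₁ − τ₂)].
At t = 83.20: e^(−t/τ₁) = 0.0645487, e^(−t/τ₂) = 0.00167014.
C₂ = 0.6306·[1 − (30.3613·0.0645487 − 13.0105·0.00167014)/(17.3508)] = 0.6306·0.888302 = 0.560163 mol/L.

0.5602 mol/L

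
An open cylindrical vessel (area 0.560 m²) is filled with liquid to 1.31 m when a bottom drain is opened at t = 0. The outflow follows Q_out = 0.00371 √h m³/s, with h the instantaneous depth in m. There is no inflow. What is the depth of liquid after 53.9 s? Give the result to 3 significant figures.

0.933 m

With no inflow, A dh/dt = −0.00371 √h.
Separate and integrate: 2(√h − √h₀) = −(0.00371/A) t.
√h = √1.31 − 0.00371·53.9/(2·0.560) = 1.1446 − 0.17854 = 0.96601.
h = 0.96601² = 0.93317 m.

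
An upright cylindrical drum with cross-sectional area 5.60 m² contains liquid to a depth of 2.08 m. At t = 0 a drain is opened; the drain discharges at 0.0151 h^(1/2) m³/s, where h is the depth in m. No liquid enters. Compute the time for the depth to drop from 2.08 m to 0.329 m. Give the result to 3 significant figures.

With no inflow, A dh/dt = −0.0151 √h.
This is separable: 2 d(√h)/dt = −0.0151/A, so √h = √h₀ − (0.0151/(2A)) t.
t = 2A(√h₀ − √h)/0.0151 = 2·5.60·(√2.08 − √0.329)/0.0151
  = 11.200 × (1.4422 − 0.57359) / 0.0151 = 644.29 s.

644 s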